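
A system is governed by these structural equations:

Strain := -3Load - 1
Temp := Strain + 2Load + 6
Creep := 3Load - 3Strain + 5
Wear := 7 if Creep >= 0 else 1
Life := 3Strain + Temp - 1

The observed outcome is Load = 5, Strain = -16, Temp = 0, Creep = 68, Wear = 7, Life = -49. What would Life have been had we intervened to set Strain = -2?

7

Under do(Strain=-2), the mechanism Strain := -3Load - 1 is discarded; Strain is fixed at -2.
Temp = Strain + 2Load + 6  [with Strain=-2, Load=5]  = 14
Life = 3Strain + Temp - 1  [with Strain=-2, Temp=14]  = 7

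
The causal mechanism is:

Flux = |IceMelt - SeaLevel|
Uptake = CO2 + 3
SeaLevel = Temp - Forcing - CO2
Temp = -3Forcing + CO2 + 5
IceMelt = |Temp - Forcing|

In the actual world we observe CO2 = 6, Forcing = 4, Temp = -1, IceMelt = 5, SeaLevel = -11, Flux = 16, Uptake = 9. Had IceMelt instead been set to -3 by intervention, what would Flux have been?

8

Under do(IceMelt=-3), the mechanism IceMelt = |Temp - Forcing| is discarded; IceMelt is fixed at -3.
Temp = -3Forcing + CO2 + 5  [with Forcing=4, CO2=6]  = -1
SeaLevel = Temp - Forcing - CO2  [with Temp=-1, Forcing=4, CO2=6]  = -11
Flux = |IceMelt - SeaLevel|  [with IceMelt=-3, SeaLevel=-11]  = 8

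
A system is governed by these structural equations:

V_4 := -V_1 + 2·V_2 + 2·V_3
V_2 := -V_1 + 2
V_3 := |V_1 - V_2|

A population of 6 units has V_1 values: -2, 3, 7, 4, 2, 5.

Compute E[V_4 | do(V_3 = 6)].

Every unit gets V_3=6 under the intervention. V_4 values become 22, 7, -5, 4, 10, 1; E[V_4|do(V_3=6)] = 6.5.

6.5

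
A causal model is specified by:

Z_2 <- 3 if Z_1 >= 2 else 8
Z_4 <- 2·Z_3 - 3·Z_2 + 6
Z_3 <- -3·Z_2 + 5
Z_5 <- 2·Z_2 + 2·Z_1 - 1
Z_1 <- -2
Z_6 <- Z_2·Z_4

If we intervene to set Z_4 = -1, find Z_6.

-8

Under do(Z_4=-1), the mechanism Z_4 <- 2·Z_3 - 3·Z_2 + 6 is discarded; Z_4 is fixed at -1.
Z_2 = 3 if Z_1 >= 2 else 8  [with Z_1=-2]  = 8
Z_6 = Z_2·Z_4  [with Z_2=8, Z_4=-1]  = -8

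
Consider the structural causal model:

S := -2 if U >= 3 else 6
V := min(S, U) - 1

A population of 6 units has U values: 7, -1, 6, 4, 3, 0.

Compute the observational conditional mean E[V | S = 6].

Observing S=6 restricts to units where S's equation naturally yields 6: U ∈ {-1, 0}. In that subpopulation V = -2, -1, mean -1.5.

-1.5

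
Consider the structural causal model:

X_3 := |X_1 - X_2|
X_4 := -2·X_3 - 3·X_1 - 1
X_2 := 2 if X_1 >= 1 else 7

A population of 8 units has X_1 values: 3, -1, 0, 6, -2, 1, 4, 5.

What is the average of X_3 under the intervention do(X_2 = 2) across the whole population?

2.5

Under do(X_2=2), X_2's equation is replaced by X_2=2 for every unit. Per-unit X_3: 1, 3, 2, 4, 4, 1, 2, 3. Mean = 2.5.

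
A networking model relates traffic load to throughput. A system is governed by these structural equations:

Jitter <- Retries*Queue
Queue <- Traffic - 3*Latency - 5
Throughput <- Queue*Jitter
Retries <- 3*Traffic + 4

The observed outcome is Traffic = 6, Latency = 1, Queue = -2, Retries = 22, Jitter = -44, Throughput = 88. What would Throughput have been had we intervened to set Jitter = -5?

The intervention breaks the incoming arrows to Jitter: Jitter <- Retries*Queue no longer applies, and Jitter = -5.
Queue = Traffic - 3*Latency - 5  [with Traffic=6, Latency=1]  = -2
Throughput = Queue*Jitter  [with Queue=-2, Jitter=-5]  = 10

10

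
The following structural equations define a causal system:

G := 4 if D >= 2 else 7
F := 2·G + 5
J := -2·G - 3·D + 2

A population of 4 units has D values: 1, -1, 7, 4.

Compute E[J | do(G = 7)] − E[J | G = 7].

Every unit gets G=7 under the intervention. J values become -15, -9, -33, -24; E[J|do(G=7)] = -20.25.
Conditioning on G=7 selects the 2 unit(s) with D ∈ {1, -1}. Their J values: -15, -9. Mean = -12.
Difference = -20.25 − (-12) = -8.25.

-8.25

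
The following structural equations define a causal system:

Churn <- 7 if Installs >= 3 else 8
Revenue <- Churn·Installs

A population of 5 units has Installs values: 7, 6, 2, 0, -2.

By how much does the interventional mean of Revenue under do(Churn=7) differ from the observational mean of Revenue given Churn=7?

-27.3

Every unit gets Churn=7 under the intervention. Revenue values become 49, 42, 14, 0, -14; E[Revenue|do(Churn=7)] = 18.2.
Conditioning on Churn=7 selects the 2 unit(s) with Installs ∈ {7, 6}. Their Revenue values: 49, 42. Mean = 45.5.
Difference = 18.2 − 45.5 = -27.3.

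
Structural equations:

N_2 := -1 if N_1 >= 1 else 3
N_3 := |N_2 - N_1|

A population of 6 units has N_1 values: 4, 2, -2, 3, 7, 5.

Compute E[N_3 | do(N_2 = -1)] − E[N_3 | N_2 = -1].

-0.7

Under do(N_2=-1), N_2's equation is replaced by N_2=-1 for every unit. Per-unit N_3: 5, 3, 1, 4, 8, 6. Mean = 4.5.
Observing N_2=-1 restricts to units where N_2's equation naturally yields -1: N_1 ∈ {4, 2, 3, 7, 5}. In that subpopulation N_3 = 5, 3, 4, 8, 6, mean 5.2.
Difference = 4.5 − 5.2 = -0.7.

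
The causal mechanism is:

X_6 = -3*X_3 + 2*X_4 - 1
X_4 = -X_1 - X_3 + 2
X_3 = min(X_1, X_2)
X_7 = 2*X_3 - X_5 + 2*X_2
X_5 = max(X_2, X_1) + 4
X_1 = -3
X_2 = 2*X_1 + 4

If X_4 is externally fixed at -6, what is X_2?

The intervention breaks the incoming arrows to X_4: X_4 = -X_1 - X_3 + 2 no longer applies, and X_4 = -6.
Since X_2 is not a descendant of the intervened variable, it is unaffected.
X_2 = 2*X_1 + 4  [with X_1=-3]  = -2

-2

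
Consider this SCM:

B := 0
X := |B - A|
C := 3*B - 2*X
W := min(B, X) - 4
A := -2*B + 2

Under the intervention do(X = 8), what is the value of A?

Under do(X=8), the mechanism X := |B - A| is discarded; X is fixed at 8.
Since A is not a descendant of the intervened variable, it is unaffected.
A = -2*B + 2  [with B=0]  = 2

2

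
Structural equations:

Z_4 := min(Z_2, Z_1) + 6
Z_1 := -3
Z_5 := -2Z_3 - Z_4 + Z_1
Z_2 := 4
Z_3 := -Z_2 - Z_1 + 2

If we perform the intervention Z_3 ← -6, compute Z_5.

do(Z_3=-6) replaces the equation Z_3 := -Z_2 - Z_1 + 2 with the constant Z_3 = -6.
Z_4 = min(Z_2, Z_1) + 6  [with Z_2=4, Z_1=-3]  = 3
Z_5 = -2Z_3 - Z_4 + Z_1  [with Z_3=-6, Z_4=3, Z_1=-3]  = 6

6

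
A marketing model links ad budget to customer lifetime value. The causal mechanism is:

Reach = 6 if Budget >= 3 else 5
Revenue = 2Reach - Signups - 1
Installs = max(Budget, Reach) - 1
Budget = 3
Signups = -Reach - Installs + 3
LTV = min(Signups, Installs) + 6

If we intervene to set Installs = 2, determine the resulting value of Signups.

-5

The intervention breaks the incoming arrows to Installs: Installs = max(Budget, Reach) - 1 no longer applies, and Installs = 2.
Reach = 6 if Budget >= 3 else 5  [with Budget=3]  = 6
Signups = -Reach - Installs + 3  [with Reach=6, Installs=2]  = -5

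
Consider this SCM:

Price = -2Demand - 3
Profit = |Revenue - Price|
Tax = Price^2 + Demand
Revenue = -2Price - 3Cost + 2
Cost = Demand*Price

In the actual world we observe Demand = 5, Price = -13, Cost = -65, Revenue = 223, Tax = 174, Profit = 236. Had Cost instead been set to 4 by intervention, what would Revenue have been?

16

The intervention breaks the incoming arrows to Cost: Cost = Demand*Price no longer applies, and Cost = 4.
Price = -2Demand - 3  [with Demand=5]  = -13
Revenue = -2Price - 3Cost + 2  [with Price=-13, Cost=4]  = 16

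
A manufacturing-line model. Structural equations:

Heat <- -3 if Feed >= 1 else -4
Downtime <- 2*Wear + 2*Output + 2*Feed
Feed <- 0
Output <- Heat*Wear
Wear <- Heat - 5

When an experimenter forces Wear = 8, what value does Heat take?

Under do(Wear=8), the mechanism Wear <- Heat - 5 is discarded; Wear is fixed at 8.
Since Heat is not a descendant of the intervened variable, it is unaffected.
Heat = -3 if Feed >= 1 else -4  [with Feed=0]  = -4

-4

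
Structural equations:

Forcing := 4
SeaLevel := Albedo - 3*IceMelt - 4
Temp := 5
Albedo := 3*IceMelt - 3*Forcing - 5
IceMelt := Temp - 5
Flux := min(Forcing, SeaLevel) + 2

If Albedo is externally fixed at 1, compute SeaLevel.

-3

Intervening sets Albedo = 1 and removes its equation (Albedo := 3*IceMelt - 3*Forcing - 5).
IceMelt = Temp - 5  [with Temp=5]  = 0
SeaLevel = Albedo - 3*IceMelt - 4  [with Albedo=1, IceMelt=0]  = -3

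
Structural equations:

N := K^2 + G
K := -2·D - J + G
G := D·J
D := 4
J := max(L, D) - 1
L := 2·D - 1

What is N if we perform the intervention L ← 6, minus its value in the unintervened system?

-55

Under do(L=6), the mechanism L := 2·D - 1 is discarded; L is fixed at 6.
J = max(L, D) - 1  [with L=6, D=4]  = 5
G = D·J  [with D=4, J=5]  = 20
K = -2·D - J + G  [with D=4, J=5, G=20]  = 7
N = K^2 + G  [with K=7, G=20]  = 69
Without intervention: L = 2·D - 1  [with D=4]  = 7; J = max(L, D) - 1  [with L=7, D=4]  = 6; G = D·J  [with D=4, J=6]  = 24; K = -2·D - J + G  [with D=4, J=6, G=24]  = 10; N = K^2 + G  [with K=10, G=24]  = 124.
Change = 69 − 124 = -55.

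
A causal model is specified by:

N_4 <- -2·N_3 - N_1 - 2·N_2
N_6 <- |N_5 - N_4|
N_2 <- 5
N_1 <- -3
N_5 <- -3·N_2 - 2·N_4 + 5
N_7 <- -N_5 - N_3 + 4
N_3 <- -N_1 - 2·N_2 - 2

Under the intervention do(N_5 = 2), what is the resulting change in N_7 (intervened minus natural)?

Under do(N_5=2), the mechanism N_5 <- -3·N_2 - 2·N_4 + 5 is discarded; N_5 is fixed at 2.
N_3 = -N_1 - 2·N_2 - 2  [with N_1=-3, N_2=5]  = -9
N_7 = -N_5 - N_3 + 4  [with N_5=2, N_3=-9]  = 11
Without intervention: N_3 = -N_1 - 2·N_2 - 2  [with N_1=-3, N_2=5]  = -9; N_4 = -2·N_3 - N_1 - 2·N_2  [with N_3=-9, N_1=-3, N_2=5]  = 11; N_5 = -3·N_2 - 2·N_4 + 5  [with N_2=5, N_4=11]  = -32; N_7 = -N_5 - N_3 + 4  [with N_5=-32, N_3=-9]  = 45.
Change = 11 − 45 = -34.

-34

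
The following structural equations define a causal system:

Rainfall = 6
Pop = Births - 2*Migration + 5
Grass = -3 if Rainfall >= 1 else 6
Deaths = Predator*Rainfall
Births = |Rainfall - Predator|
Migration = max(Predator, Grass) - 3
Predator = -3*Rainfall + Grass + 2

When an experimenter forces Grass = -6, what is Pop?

Under do(Grass=-6), the mechanism Grass = -3 if Rainfall >= 1 else 6 is discarded; Grass is fixed at -6.
Predator = -3*Rainfall + Grass + 2  [with Rainfall=6, Grass=-6]  = -22
Births = |Rainfall - Predator|  [with Rainfall=6, Predator=-22]  = 28
Migration = max(Predator, Grass) - 3  [with Predator=-22, Grass=-6]  = -9
Pop = Births - 2*Migration + 5  [with Births=28, Migration=-9]  = 51

51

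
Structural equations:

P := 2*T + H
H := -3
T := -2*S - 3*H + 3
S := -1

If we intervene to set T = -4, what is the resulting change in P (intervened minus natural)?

The intervention breaks the incoming arrows to T: T := -2*S - 3*H + 3 no longer applies, and T = -4.
P = 2*T + H  [with T=-4, H=-3]  = -11
Without intervention: T = -2*S - 3*H + 3  [with S=-1, H=-3]  = 14; P = 2*T + H  [with T=14, H=-3]  = 25.
Change = -11 − 25 = -36.

-36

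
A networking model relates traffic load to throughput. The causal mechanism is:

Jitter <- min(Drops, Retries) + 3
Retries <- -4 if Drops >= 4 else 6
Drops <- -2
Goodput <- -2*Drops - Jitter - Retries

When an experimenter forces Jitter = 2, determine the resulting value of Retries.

Under do(Jitter=2), the mechanism Jitter <- min(Drops, Retries) + 3 is discarded; Jitter is fixed at 2.
Since Retries is not a descendant of the intervened variable, it is unaffected.
Retries = -4 if Drops >= 4 else 6  [with Drops=-2]  = 6

6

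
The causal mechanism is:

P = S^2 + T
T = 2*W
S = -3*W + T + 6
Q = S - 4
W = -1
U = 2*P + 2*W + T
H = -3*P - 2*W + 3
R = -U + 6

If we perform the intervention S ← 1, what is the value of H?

8

The intervention breaks the incoming arrows to S: S = -3*W + T + 6 no longer applies, and S = 1.
T = 2*W  [with W=-1]  = -2
P = S^2 + T  [with S=1, T=-2]  = -1
H = -3*P - 2*W + 3  [with P=-1, W=-1]  = 8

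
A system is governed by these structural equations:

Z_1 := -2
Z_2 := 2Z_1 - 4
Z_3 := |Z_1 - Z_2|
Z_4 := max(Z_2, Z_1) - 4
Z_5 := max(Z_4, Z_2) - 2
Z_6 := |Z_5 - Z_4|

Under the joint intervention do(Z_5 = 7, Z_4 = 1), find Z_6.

Setting Z_5 = 7, Z_4 = 1 by intervention discards those variables' equations.
Z_6 = |Z_5 - Z_4|  [with Z_5=7, Z_4=1]  = 6

6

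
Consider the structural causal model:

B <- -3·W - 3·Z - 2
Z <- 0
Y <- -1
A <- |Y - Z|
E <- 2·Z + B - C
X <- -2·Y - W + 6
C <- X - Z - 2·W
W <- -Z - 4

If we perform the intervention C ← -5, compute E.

do(C=-5) replaces the equation C <- X - Z - 2·W with the constant C = -5.
W = -Z - 4  [with Z=0]  = -4
B = -3·W - 3·Z - 2  [with W=-4, Z=0]  = 10
E = 2·Z + B - C  [with Z=0, B=10, C=-5]  = 15

15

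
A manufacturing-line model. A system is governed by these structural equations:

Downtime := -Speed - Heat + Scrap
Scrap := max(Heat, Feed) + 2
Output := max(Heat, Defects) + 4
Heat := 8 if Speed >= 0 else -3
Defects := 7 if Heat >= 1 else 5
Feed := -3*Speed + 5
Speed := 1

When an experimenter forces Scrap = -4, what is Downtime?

Under do(Scrap=-4), the mechanism Scrap := max(Heat, Feed) + 2 is discarded; Scrap is fixed at -4.
Heat = 8 if Speed >= 0 else -3  [with Speed=1]  = 8
Downtime = -Speed - Heat + Scrap  [with Speed=1, Heat=8, Scrap=-4]  = -13

-13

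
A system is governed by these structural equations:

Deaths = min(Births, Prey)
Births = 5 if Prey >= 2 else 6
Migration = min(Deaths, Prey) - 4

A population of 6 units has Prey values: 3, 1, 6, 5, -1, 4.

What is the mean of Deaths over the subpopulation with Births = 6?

Conditioning on Births=6 selects the 2 unit(s) with Prey ∈ {1, -1}. Their Deaths values: 1, -1. Mean = 0.

0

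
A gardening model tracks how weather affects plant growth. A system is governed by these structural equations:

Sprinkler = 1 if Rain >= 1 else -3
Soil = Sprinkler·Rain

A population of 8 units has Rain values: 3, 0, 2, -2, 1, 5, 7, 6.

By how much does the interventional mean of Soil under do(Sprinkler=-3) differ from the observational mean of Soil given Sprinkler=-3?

Every unit gets Sprinkler=-3 under the intervention. Soil values become -9, 0, -6, 6, -3, -15, -21, -18; E[Soil|do(Sprinkler=-3)] = -8.25.
E[Soil|Sprinkler=-3] averages over only the 2 units with Sprinkler=-3 (Rain = 0, -2): Soil = 0, 6, mean 3.
Difference = -8.25 − 3 = -11.25.

-11.25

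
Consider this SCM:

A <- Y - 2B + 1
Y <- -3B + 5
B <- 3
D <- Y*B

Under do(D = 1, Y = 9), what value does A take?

4

Setting D = 1, Y = 9 by intervention discards those variables' equations.
A = Y - 2B + 1  [with Y=9, B=3]  = 4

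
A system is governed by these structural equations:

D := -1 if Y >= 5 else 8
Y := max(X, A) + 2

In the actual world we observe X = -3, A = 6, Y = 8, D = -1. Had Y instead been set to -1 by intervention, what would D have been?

The intervention breaks the incoming arrows to Y: Y := max(X, A) + 2 no longer applies, and Y = -1.
D = -1 if Y >= 5 else 8  [with Y=-1]  = 8

8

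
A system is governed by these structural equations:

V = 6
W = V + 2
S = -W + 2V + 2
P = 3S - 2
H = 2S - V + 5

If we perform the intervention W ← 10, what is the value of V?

Under do(W=10), the mechanism W = V + 2 is discarded; W is fixed at 10.
V is not downstream of the intervention, so its value is determined by the original equations.

6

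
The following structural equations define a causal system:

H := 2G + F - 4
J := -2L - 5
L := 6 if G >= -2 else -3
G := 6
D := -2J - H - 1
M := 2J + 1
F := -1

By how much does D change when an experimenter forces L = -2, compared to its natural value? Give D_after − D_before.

The intervention breaks the incoming arrows to L: L := 6 if G >= -2 else -3 no longer applies, and L = -2.
H = 2G + F - 4  [with G=6, F=-1]  = 7
J = -2L - 5  [with L=-2]  = -1
D = -2J - H - 1  [with J=-1, H=7]  = -6
Without intervention: H = 2G + F - 4  [with G=6, F=-1]  = 7; L = 6 if G >= -2 else -3  [with G=6]  = 6; J = -2L - 5  [with L=6]  = -17; D = -2J - H - 1  [with J=-17, H=7]  = 26.
Change = -6 − 26 = -32.

-32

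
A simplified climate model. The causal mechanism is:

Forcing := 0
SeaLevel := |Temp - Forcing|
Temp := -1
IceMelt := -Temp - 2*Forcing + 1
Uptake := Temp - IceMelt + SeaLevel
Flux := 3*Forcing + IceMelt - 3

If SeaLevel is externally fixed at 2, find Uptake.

-1

Under do(SeaLevel=2), the mechanism SeaLevel := |Temp - Forcing| is discarded; SeaLevel is fixed at 2.
IceMelt = -Temp - 2*Forcing + 1  [with Temp=-1, Forcing=0]  = 2
Uptake = Temp - IceMelt + SeaLevel  [with Temp=-1, IceMelt=2, SeaLevel=2]  = -1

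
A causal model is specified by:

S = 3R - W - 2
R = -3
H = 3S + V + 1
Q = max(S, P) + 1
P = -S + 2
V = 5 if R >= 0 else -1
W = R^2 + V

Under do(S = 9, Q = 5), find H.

27

The joint intervention fixes S = 9, Q = 5, removing each variable's own equation.
V = 5 if R >= 0 else -1  [with R=-3]  = -1
H = 3S + V + 1  [with S=9, V=-1]  = 27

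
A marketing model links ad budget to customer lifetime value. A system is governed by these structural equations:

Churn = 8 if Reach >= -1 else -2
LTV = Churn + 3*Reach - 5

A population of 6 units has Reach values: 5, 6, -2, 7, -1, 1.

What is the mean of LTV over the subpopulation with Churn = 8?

13.8

Conditioning on Churn=8 selects the 5 unit(s) with Reach ∈ {5, 6, 7, -1, 1}. Their LTV values: 18, 21, 24, 0, 6. Mean = 13.8.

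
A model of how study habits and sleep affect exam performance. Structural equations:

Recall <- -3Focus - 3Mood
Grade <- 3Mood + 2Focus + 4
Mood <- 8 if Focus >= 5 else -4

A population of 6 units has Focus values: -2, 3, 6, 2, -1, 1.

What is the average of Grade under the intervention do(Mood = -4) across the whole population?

-5

do(Mood=-4) breaks Mood's dependence on Focus. With Mood=-4 fixed, Grade across the units is -12, -2, 4, -4, -10, -6, mean -5.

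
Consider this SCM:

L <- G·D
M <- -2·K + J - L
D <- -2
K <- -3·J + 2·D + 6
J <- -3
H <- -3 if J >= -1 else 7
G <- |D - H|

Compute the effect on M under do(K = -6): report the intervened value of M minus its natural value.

34

The intervention breaks the incoming arrows to K: K <- -3·J + 2·D + 6 no longer applies, and K = -6.
H = -3 if J >= -1 else 7  [with J=-3]  = 7
G = |D - H|  [with D=-2, H=7]  = 9
L = G·D  [with G=9, D=-2]  = -18
M = -2·K + J - L  [with K=-6, J=-3, L=-18]  = 27
Without intervention: K = -3·J + 2·D + 6  [with J=-3, D=-2]  = 11; H = -3 if J >= -1 else 7  [with J=-3]  = 7; G = |D - H|  [with D=-2, H=7]  = 9; L = G·D  [with G=9, D=-2]  = -18; M = -2·K + J - L  [with K=11, J=-3, L=-18]  = -7.
Change = 27 − (-7) = 34.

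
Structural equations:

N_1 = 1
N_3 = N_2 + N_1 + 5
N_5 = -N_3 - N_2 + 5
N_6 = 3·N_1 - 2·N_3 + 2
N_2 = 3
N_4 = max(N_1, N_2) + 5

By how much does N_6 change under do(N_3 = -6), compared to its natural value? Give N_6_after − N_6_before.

The intervention breaks the incoming arrows to N_3: N_3 = N_2 + N_1 + 5 no longer applies, and N_3 = -6.
N_6 = 3·N_1 - 2·N_3 + 2  [with N_1=1, N_3=-6]  = 17
Without intervention: N_3 = N_2 + N_1 + 5  [with N_2=3, N_1=1]  = 9; N_6 = 3·N_1 - 2·N_3 + 2  [with N_1=1, N_3=9]  = -13.
Change = 17 − (-13) = 30.

30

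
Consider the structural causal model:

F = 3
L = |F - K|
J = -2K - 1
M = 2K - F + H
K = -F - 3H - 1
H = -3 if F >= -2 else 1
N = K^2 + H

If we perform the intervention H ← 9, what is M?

-56

Under do(H=9), the mechanism H = -3 if F >= -2 else 1 is discarded; H is fixed at 9.
K = -F - 3H - 1  [with F=3, H=9]  = -31
M = 2K - F + H  [with K=-31, F=3, H=9]  = -56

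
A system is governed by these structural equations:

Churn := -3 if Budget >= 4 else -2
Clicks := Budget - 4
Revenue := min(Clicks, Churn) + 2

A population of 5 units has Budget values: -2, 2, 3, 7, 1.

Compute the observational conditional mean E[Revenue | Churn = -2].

-1.25

E[Revenue|Churn=-2] averages over only the 4 units with Churn=-2 (Budget = -2, 2, 3, 1): Revenue = -4, 0, 0, -1, mean -1.25.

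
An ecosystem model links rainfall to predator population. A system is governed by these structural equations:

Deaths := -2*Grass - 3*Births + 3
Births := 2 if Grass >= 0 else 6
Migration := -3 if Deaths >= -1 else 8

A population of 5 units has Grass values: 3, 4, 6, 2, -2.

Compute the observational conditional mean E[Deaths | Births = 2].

Conditioning on Births=2 selects the 4 unit(s) with Grass ∈ {3, 4, 6, 2}. Their Deaths values: -9, -11, -15, -7. Mean = -10.5.

-10.5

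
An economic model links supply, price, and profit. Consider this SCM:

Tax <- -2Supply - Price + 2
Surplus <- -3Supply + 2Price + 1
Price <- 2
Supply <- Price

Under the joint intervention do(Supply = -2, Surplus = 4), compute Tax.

4

The joint intervention fixes Supply = -2, Surplus = 4, removing each variable's own equation.
Tax = -2Supply - Price + 2  [with Supply=-2, Price=2]  = 4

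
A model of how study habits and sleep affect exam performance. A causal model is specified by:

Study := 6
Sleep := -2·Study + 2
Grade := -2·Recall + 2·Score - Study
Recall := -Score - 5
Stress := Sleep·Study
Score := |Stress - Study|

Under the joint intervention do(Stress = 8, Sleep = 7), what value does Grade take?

Setting Stress = 8, Sleep = 7 by intervention discards those variables' equations.
Score = |Stress - Study|  [with Stress=8, Study=6]  = 2
Recall = -Score - 5  [with Score=2]  = -7
Grade = -2·Recall + 2·Score - Study  [with Recall=-7, Score=2, Study=6]  = 12

12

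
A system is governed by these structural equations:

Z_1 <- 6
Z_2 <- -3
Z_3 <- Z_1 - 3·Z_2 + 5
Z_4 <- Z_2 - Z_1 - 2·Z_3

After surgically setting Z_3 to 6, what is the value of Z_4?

The intervention breaks the incoming arrows to Z_3: Z_3 <- Z_1 - 3·Z_2 + 5 no longer applies, and Z_3 = 6.
Z_4 = Z_2 - Z_1 - 2·Z_3  [with Z_2=-3, Z_1=6, Z_3=6]  = -21

-21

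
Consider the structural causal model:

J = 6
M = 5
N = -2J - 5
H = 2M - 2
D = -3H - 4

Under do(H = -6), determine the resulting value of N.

-17

do(H=-6) replaces the equation H = 2M - 2 with the constant H = -6.
N is not downstream of the intervention, so its value is determined by the original equations.
N = -2J - 5  [with J=6]  = -17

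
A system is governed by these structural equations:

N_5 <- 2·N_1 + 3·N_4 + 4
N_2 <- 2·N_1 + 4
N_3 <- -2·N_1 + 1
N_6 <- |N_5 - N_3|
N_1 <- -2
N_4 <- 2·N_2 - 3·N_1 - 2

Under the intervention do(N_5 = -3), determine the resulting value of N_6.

8

The intervention breaks the incoming arrows to N_5: N_5 <- 2·N_1 + 3·N_4 + 4 no longer applies, and N_5 = -3.
N_3 = -2·N_1 + 1  [with N_1=-2]  = 5
N_6 = |N_5 - N_3|  [with N_5=-3, N_3=5]  = 8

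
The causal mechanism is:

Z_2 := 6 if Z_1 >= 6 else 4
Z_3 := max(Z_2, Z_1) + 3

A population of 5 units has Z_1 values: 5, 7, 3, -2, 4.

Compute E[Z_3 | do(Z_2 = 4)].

Under do(Z_2=4), Z_2's equation is replaced by Z_2=4 for every unit. Per-unit Z_3: 8, 10, 7, 7, 7. Mean = 7.8.

7.8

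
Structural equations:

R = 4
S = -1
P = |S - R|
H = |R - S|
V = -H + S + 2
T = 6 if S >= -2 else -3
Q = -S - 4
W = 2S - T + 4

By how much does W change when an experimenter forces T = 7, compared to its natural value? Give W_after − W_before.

Intervening sets T = 7 and removes its equation (T = 6 if S >= -2 else -3).
W = 2S - T + 4  [with S=-1, T=7]  = -5
Without intervention: T = 6 if S >= -2 else -3  [with S=-1]  = 6; W = 2S - T + 4  [with S=-1, T=6]  = -4.
Change = -5 − (-4) = -1.

-1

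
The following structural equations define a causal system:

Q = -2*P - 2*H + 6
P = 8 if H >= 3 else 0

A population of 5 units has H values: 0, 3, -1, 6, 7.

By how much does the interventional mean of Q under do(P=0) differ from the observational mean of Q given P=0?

-7

The intervention sets P=0 in all 5 units regardless of H. Recomputing Q per unit gives 6, 0, 8, -6, -8; average 0.
E[Q|P=0] averages over only the 2 units with P=0 (H = 0, -1): Q = 6, 8, mean 7.
Difference = 0 − 7 = -7.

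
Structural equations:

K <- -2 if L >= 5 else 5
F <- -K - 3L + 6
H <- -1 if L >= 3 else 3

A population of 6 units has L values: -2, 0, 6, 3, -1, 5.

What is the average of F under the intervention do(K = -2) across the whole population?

Every unit gets K=-2 under the intervention. F values become 14, 8, -10, -1, 11, -7; E[F|do(K=-2)] = 2.5.

2.5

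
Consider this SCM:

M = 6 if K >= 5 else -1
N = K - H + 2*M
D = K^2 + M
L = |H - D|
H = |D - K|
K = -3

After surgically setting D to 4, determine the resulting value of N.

-12

do(D=4) replaces the equation D = K^2 + M with the constant D = 4.
M = 6 if K >= 5 else -1  [with K=-3]  = -1
H = |D - K|  [with D=4, K=-3]  = 7
N = K - H + 2*M  [with K=-3, H=7, M=-1]  = -12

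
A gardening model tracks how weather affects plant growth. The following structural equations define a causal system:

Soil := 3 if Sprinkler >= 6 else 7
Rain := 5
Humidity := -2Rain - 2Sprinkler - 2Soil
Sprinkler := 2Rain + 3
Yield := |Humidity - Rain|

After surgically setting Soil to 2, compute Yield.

do(Soil=2) replaces the equation Soil := 3 if Sprinkler >= 6 else 7 with the constant Soil = 2.
Sprinkler = 2Rain + 3  [with Rain=5]  = 13
Humidity = -2Rain - 2Sprinkler - 2Soil  [with Rain=5, Sprinkler=13, Soil=2]  = -40
Yield = |Humidity - Rain|  [with Humidity=-40, Rain=5]  = 45

45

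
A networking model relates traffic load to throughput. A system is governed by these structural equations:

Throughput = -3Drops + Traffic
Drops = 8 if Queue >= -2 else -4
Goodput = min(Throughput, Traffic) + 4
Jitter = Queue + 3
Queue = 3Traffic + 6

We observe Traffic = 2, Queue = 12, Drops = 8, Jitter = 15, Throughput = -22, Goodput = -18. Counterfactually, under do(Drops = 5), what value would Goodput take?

-9

The intervention breaks the incoming arrows to Drops: Drops = 8 if Queue >= -2 else -4 no longer applies, and Drops = 5.
Throughput = -3Drops + Traffic  [with Drops=5, Traffic=2]  = -13
Goodput = min(Throughput, Traffic) + 4  [with Throughput=-13, Traffic=2]  = -9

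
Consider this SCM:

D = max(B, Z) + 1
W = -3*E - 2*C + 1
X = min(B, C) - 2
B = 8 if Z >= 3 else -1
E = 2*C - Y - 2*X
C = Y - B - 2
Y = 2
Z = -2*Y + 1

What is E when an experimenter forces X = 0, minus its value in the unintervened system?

The intervention breaks the incoming arrows to X: X = min(B, C) - 2 no longer applies, and X = 0.
Z = -2*Y + 1  [with Y=2]  = -3
B = 8 if Z >= 3 else -1  [with Z=-3]  = -1
C = Y - B - 2  [with Y=2, B=-1]  = 1
E = 2*C - Y - 2*X  [with C=1, Y=2, X=0]  = 0
Without intervention: Z = -2*Y + 1  [with Y=2]  = -3; B = 8 if Z >= 3 else -1  [with Z=-3]  = -1; C = Y - B - 2  [with Y=2, B=-1]  = 1; X = min(B, C) - 2  [with B=-1, C=1]  = -3; E = 2*C - Y - 2*X  [with C=1, Y=2, X=-3]  = 6.
Change = 0 − 6 = -6.

-6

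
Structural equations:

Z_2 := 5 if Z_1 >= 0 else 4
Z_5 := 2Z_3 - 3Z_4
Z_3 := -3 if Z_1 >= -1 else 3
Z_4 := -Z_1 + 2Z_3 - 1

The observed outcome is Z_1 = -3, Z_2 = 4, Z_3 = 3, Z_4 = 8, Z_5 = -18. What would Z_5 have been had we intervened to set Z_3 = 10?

do(Z_3=10) replaces the equation Z_3 := -3 if Z_1 >= -1 else 3 with the constant Z_3 = 10.
Z_4 = -Z_1 + 2Z_3 - 1  [with Z_1=-3, Z_3=10]  = 22
Z_5 = 2Z_3 - 3Z_4  [with Z_3=10, Z_4=22]  = -46

-46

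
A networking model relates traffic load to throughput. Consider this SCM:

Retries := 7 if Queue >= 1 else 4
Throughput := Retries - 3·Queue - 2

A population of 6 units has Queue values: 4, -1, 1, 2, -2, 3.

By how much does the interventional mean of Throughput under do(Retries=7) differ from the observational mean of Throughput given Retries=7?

Under do(Retries=7), Retries's equation is replaced by Retries=7 for every unit. Per-unit Throughput: -7, 8, 2, -1, 11, -4. Mean = 1.5.
Observing Retries=7 restricts to units where Retries's equation naturally yields 7: Queue ∈ {4, 1, 2, 3}. In that subpopulation Throughput = -7, 2, -1, -4, mean -2.5.
Difference = 1.5 − (-2.5) = 4.

4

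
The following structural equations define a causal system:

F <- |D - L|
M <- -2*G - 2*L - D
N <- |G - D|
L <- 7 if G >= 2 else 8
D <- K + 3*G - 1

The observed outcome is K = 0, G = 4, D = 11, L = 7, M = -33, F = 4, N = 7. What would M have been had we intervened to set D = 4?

-26

do(D=4) replaces the equation D <- K + 3*G - 1 with the constant D = 4.
L = 7 if G >= 2 else 8  [with G=4]  = 7
M = -2*G - 2*L - D  [with G=4, L=7, D=4]  = -26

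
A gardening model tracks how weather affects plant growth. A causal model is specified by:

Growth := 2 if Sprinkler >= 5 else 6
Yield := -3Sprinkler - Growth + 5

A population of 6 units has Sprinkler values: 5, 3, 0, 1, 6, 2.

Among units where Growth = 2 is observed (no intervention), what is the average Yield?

-13.5

Observing Growth=2 restricts to units where Growth's equation naturally yields 2: Sprinkler ∈ {5, 6}. In that subpopulation Yield = -12, -15, mean -13.5.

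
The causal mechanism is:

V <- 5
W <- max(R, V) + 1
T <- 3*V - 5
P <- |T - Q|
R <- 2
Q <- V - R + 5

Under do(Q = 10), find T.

10

The intervention breaks the incoming arrows to Q: Q <- V - R + 5 no longer applies, and Q = 10.
T is not downstream of the intervention, so its value is determined by the original equations.
T = 3*V - 5  [with V=5]  = 10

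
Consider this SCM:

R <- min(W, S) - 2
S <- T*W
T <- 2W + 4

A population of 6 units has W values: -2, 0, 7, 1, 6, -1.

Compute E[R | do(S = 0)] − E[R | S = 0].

0.5

The intervention sets S=0 in all 6 units regardless of W. Recomputing R per unit gives -4, -2, -2, -2, -2, -3; average -2.5.
Observing S=0 restricts to units where S's equation naturally yields 0: W ∈ {-2, 0}. In that subpopulation R = -4, -2, mean -3.
Difference = -2.5 − (-3) = 0.5.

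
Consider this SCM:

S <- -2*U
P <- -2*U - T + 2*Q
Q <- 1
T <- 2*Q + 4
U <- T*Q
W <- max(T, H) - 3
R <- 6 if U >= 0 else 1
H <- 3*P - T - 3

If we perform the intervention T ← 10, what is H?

-97

Under do(T=10), the mechanism T <- 2*Q + 4 is discarded; T is fixed at 10.
U = T*Q  [with T=10, Q=1]  = 10
P = -2*U - T + 2*Q  [with U=10, T=10, Q=1]  = -28
H = 3*P - T - 3  [with P=-28, T=10]  = -97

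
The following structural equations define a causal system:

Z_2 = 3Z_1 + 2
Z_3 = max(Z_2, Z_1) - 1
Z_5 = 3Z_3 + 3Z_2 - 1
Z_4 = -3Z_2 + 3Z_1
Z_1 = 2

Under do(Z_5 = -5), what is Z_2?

Under do(Z_5=-5), the mechanism Z_5 = 3Z_3 + 3Z_2 - 1 is discarded; Z_5 is fixed at -5.
No directed path runs from Z_5 to Z_2, so Z_2 keeps its natural value.
Z_2 = 3Z_1 + 2  [with Z_1=2]  = 8

8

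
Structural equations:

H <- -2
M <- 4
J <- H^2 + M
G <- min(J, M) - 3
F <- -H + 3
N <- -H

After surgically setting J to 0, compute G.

The intervention breaks the incoming arrows to J: J <- H^2 + M no longer applies, and J = 0.
G = min(J, M) - 3  [with J=0, M=4]  = -3

-3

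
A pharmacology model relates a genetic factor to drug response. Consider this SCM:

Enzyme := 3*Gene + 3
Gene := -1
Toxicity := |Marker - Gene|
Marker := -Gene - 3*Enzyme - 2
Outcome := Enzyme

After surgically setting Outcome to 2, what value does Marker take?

-1

do(Outcome=2) replaces the equation Outcome := Enzyme with the constant Outcome = 2.
Marker is not downstream of the intervention, so its value is determined by the original equations.
Enzyme = 3*Gene + 3  [with Gene=-1]  = 0
Marker = -Gene - 3*Enzyme - 2  [with Gene=-1, Enzyme=0]  = -1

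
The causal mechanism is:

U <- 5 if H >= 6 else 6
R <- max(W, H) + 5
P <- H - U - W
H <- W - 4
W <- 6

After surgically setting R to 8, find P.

do(R=8) replaces the equation R <- max(W, H) + 5 with the constant R = 8.
P is not downstream of the intervention, so its value is determined by the original equations.
H = W - 4  [with W=6]  = 2
U = 5 if H >= 6 else 6  [with H=2]  = 6
P = H - U - W  [with H=2, U=6, W=6]  = -10

-10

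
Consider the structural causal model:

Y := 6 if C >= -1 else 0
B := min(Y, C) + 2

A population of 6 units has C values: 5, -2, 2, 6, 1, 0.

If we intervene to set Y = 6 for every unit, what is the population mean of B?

do(Y=6) breaks Y's dependence on C. With Y=6 fixed, B across the units is 7, 0, 4, 8, 3, 2, mean 4.

4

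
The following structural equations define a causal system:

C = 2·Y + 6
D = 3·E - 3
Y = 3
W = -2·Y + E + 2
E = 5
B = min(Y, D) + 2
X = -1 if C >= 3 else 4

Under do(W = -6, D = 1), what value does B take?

Under do(W = -6, D = 1), each intervened variable's structural equation is replaced by its fixed value.
B = min(Y, D) + 2  [with Y=3, D=1]  = 3

3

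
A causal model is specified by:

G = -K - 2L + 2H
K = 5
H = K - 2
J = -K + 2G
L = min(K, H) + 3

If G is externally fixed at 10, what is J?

Intervening sets G = 10 and removes its equation (G = -K - 2L + 2H).
J = -K + 2G  [with K=5, G=10]  = 15

15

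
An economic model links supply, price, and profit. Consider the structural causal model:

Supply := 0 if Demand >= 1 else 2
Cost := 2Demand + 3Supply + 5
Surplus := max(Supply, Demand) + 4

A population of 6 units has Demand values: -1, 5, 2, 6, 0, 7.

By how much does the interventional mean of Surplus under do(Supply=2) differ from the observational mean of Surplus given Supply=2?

do(Supply=2) breaks Supply's dependence on Demand. With Supply=2 fixed, Surplus across the units is 6, 9, 6, 10, 6, 11, mean 8.
E[Surplus|Supply=2] averages over only the 2 units with Supply=2 (Demand = -1, 0): Surplus = 6, 6, mean 6.
Difference = 8 − 6 = 2.

2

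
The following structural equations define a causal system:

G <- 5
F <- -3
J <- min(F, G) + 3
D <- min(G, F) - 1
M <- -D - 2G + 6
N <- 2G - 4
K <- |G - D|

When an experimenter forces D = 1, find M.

-5

Intervening sets D = 1 and removes its equation (D <- min(G, F) - 1).
M = -D - 2G + 6  [with D=1, G=5]  = -5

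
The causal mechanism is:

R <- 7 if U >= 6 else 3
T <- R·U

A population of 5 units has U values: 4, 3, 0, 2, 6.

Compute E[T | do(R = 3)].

9

do(R=3) breaks R's dependence on U. With R=3 fixed, T across the units is 12, 9, 0, 6, 18, mean 9.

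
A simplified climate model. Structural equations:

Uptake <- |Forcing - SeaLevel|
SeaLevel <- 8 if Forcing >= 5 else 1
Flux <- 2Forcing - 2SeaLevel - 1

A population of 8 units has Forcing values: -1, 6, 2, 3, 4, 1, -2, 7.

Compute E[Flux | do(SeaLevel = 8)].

-12

do(SeaLevel=8) breaks SeaLevel's dependence on Forcing. With SeaLevel=8 fixed, Flux across the units is -19, -5, -13, -11, -9, -15, -21, -3, mean -12.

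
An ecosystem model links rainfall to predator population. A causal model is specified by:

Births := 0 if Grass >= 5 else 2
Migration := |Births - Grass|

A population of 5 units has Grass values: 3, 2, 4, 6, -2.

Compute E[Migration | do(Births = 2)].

2.2

The intervention sets Births=2 in all 5 units regardless of Grass. Recomputing Migration per unit gives 1, 0, 2, 4, 4; average 2.2.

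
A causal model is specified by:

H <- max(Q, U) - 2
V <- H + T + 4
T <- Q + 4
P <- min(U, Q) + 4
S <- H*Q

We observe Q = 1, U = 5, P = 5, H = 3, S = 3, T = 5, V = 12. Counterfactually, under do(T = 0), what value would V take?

7

Intervening sets T = 0 and removes its equation (T <- Q + 4).
H = max(Q, U) - 2  [with Q=1, U=5]  = 3
V = H + T + 4  [with H=3, T=0]  = 7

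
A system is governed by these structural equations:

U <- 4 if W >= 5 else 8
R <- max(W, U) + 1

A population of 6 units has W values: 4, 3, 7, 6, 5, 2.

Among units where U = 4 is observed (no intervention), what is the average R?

Conditioning on U=4 selects the 3 unit(s) with W ∈ {7, 6, 5}. Their R values: 8, 7, 6. Mean = 7.

7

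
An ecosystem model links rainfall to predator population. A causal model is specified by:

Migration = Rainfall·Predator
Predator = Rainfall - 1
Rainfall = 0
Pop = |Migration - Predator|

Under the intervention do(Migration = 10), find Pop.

11

The intervention breaks the incoming arrows to Migration: Migration = Rainfall·Predator no longer applies, and Migration = 10.
Predator = Rainfall - 1  [with Rainfall=0]  = -1
Pop = |Migration - Predator|  [with Migration=10, Predator=-1]  = 11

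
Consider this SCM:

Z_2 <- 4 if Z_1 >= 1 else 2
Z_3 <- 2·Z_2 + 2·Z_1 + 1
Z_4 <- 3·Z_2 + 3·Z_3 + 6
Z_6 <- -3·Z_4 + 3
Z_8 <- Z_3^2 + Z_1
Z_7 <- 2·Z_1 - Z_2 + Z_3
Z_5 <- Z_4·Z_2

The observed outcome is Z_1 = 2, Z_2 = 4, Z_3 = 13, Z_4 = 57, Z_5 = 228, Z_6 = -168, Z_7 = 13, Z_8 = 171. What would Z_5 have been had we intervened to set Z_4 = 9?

Intervening sets Z_4 = 9 and removes its equation (Z_4 <- 3·Z_2 + 3·Z_3 + 6).
Z_2 = 4 if Z_1 >= 1 else 2  [with Z_1=2]  = 4
Z_5 = Z_4·Z_2  [with Z_4=9, Z_2=4]  = 36

36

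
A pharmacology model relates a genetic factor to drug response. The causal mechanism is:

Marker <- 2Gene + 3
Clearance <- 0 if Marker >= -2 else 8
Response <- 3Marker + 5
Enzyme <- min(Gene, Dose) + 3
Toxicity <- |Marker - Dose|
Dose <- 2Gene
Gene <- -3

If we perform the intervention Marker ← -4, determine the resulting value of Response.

-7

Intervening sets Marker = -4 and removes its equation (Marker <- 2Gene + 3).
Response = 3Marker + 5  [with Marker=-4]  = -7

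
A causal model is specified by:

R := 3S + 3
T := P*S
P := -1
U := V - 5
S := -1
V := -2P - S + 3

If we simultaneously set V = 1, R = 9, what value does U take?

-4

Setting V = 1, R = 9 by intervention discards those variables' equations.
U = V - 5  [with V=1]  = -4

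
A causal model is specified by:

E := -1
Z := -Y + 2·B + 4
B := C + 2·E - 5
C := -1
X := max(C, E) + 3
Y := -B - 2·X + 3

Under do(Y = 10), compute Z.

The intervention breaks the incoming arrows to Y: Y := -B - 2·X + 3 no longer applies, and Y = 10.
B = C + 2·E - 5  [with C=-1, E=-1]  = -8
Z = -Y + 2·B + 4  [with Y=10, B=-8]  = -22

-22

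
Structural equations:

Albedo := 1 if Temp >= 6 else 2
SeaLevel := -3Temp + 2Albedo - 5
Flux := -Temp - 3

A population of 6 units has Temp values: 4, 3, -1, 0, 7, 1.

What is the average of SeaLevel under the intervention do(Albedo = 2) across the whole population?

Under do(Albedo=2), Albedo's equation is replaced by Albedo=2 for every unit. Per-unit SeaLevel: -13, -10, 2, -1, -22, -4. Mean = -8.

-8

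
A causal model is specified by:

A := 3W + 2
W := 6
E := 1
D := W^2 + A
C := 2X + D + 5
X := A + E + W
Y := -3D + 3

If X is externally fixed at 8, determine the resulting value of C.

77

The intervention breaks the incoming arrows to X: X := A + E + W no longer applies, and X = 8.
A = 3W + 2  [with W=6]  = 20
D = W^2 + A  [with W=6, A=20]  = 56
C = 2X + D + 5  [with X=8, D=56]  = 77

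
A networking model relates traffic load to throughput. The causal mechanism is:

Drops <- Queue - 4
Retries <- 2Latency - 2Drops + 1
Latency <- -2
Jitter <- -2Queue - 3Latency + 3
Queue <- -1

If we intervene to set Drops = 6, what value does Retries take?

-15

The intervention breaks the incoming arrows to Drops: Drops <- Queue - 4 no longer applies, and Drops = 6.
Retries = 2Latency - 2Drops + 1  [with Latency=-2, Drops=6]  = -15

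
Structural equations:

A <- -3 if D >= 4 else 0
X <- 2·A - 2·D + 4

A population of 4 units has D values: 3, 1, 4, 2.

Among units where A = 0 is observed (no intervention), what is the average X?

E[X|A=0] averages over only the 3 units with A=0 (D = 3, 1, 2): X = -2, 2, 0, mean 0.

0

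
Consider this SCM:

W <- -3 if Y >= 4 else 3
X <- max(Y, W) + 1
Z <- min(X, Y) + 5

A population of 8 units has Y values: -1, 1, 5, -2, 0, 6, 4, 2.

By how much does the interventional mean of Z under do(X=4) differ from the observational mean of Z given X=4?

1.5

The intervention sets X=4 in all 8 units regardless of Y. Recomputing Z per unit gives 4, 6, 9, 3, 5, 9, 9, 7; average 6.5.
Observing X=4 restricts to units where X's equation naturally yields 4: Y ∈ {-1, 1, -2, 0, 2}. In that subpopulation Z = 4, 6, 3, 5, 7, mean 5.
Difference = 6.5 − 5 = 1.5.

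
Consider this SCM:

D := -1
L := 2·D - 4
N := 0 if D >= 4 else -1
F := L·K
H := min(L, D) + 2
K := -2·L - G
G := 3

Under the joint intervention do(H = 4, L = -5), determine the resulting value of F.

-35

Under do(H = 4, L = -5), each intervened variable's structural equation is replaced by its fixed value.
K = -2·L - G  [with L=-5, G=3]  = 7
F = L·K  [with L=-5, K=7]  = -35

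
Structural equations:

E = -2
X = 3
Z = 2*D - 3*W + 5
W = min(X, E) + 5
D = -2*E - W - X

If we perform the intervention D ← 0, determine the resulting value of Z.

-4

Intervening sets D = 0 and removes its equation (D = -2*E - W - X).
W = min(X, E) + 5  [with X=3, E=-2]  = 3
Z = 2*D - 3*W + 5  [with D=0, W=3]  = -4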